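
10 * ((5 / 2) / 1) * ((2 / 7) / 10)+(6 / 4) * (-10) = -100 / 7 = -14.29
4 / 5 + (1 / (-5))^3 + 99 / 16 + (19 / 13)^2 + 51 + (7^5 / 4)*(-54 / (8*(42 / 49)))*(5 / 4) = -111677528057 / 2704000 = -41300.86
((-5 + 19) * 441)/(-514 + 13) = -2058/167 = -12.32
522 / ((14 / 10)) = 2610 / 7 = 372.86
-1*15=-15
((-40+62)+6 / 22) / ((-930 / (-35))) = 1715 / 2046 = 0.84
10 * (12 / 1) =120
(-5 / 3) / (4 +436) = -1 / 264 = -0.00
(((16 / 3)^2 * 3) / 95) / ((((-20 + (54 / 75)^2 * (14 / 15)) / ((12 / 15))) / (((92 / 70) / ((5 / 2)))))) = -117760 / 6083553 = -0.02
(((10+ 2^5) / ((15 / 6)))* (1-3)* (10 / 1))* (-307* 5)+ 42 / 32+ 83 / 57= 470375645 / 912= 515762.77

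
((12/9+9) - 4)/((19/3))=1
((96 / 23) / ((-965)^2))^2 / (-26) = -4608 / 5963596864298125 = -0.00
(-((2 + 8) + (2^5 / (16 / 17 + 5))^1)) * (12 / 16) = -2331 / 202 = -11.54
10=10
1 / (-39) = -0.03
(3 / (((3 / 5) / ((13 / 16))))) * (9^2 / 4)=5265 / 64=82.27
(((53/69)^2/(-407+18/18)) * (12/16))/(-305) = 2809/786072840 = 0.00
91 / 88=1.03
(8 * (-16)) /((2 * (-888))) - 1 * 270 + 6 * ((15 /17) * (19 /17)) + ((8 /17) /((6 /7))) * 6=-8363536 /32079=-260.72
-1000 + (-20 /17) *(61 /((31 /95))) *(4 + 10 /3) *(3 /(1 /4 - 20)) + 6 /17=-31419106 /41633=-754.67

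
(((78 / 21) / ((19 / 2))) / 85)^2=2704 / 127803025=0.00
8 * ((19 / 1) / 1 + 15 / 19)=158.32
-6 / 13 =-0.46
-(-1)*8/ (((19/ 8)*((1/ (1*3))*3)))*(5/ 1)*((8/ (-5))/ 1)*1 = -512/ 19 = -26.95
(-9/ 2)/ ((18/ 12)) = -3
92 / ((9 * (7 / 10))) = 920 / 63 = 14.60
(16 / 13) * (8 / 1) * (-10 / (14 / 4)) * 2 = -5120 / 91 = -56.26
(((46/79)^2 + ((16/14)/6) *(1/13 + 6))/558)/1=0.00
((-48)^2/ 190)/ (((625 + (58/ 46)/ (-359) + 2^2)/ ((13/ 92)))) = 56004/ 20558095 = 0.00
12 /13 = 0.92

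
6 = 6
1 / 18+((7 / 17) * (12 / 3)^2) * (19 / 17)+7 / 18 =20308 / 2601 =7.81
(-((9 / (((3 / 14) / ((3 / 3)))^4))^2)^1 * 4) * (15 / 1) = -29515781120 / 27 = -1093177078.52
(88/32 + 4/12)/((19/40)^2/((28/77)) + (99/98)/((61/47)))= 176948800/80276757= 2.20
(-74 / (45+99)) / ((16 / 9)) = -37 / 128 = -0.29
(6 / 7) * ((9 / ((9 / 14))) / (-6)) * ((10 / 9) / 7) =-20 / 63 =-0.32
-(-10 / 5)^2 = -4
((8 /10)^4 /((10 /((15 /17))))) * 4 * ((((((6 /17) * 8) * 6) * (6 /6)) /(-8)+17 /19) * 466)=-56546304 /686375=-82.38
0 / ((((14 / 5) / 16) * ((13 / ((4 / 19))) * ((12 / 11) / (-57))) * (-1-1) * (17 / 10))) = 0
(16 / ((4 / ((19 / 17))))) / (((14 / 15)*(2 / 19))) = 5415 / 119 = 45.50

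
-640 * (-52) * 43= 1431040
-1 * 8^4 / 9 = -4096 / 9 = -455.11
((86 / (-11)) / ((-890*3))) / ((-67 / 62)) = -2666 / 983895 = -0.00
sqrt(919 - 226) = 3*sqrt(77) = 26.32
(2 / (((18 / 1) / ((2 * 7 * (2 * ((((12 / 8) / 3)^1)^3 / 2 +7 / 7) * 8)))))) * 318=25228 / 3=8409.33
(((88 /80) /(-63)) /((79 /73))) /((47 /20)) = -1606 /233919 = -0.01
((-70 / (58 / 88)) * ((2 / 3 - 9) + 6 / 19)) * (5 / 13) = 7037800 / 21489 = 327.51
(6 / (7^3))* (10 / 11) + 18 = 67974 / 3773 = 18.02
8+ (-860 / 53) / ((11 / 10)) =-3936 / 583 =-6.75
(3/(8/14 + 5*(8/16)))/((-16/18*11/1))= -189/1892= -0.10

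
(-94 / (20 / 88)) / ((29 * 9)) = -2068 / 1305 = -1.58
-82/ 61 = -1.34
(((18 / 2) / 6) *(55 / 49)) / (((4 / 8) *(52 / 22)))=1815 / 1274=1.42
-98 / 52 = -49 / 26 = -1.88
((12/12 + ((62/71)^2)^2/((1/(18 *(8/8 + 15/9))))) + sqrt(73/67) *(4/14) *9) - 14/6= 18 *sqrt(4891)/469 + 2026145660/76235043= 29.26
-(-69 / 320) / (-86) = -69 / 27520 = -0.00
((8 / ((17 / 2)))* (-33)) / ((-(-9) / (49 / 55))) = -784 / 255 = -3.07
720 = 720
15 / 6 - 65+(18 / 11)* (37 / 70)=-47459 / 770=-61.64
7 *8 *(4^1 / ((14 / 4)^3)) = 5.22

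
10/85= 2/17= 0.12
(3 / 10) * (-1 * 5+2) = -9 / 10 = -0.90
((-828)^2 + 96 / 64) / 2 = 1371171 / 4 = 342792.75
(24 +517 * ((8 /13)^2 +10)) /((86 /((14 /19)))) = 6376118 /138073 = 46.18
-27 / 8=-3.38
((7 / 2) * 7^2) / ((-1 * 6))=-28.58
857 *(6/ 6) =857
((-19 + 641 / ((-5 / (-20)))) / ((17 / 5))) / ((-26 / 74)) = -470825 / 221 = -2130.43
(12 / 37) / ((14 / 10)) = 60 / 259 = 0.23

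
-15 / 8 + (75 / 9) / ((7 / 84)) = 785 / 8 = 98.12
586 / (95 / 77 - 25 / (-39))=879879 / 2815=312.57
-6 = -6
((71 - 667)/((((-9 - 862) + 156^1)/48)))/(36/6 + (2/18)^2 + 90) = 2317248/5560555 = 0.42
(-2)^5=-32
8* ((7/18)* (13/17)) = 364/153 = 2.38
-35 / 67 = -0.52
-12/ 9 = -4/ 3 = -1.33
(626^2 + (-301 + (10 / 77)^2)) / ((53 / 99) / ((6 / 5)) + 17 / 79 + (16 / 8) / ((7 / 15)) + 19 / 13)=128753970034950 / 2107205177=61101.77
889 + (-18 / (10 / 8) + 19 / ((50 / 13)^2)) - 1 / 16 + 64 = 9398219 / 10000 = 939.82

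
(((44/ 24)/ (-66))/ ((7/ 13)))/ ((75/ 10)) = -13/ 1890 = -0.01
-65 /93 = -0.70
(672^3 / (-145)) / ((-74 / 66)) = 10014326784 / 5365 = 1866603.31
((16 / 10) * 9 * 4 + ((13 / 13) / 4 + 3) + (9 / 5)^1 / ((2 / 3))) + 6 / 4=1301 / 20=65.05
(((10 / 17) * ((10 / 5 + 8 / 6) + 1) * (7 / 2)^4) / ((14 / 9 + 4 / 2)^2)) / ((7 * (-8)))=-601965 / 1114112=-0.54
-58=-58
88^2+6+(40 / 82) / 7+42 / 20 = 7752.17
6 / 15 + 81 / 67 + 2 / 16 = 4647 / 2680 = 1.73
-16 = -16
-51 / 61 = -0.84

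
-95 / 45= -19 / 9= -2.11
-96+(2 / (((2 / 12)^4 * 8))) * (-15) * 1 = -4956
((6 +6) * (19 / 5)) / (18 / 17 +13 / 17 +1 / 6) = 23256 / 1015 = 22.91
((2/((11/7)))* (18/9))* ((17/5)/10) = 238/275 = 0.87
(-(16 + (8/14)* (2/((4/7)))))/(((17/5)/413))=-37170/17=-2186.47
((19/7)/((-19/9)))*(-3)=27/7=3.86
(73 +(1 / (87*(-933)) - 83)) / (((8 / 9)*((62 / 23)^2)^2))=-227150017951 / 1066142195072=-0.21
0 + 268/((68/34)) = 134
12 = 12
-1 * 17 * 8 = -136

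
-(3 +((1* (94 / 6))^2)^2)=-4879924 / 81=-60245.98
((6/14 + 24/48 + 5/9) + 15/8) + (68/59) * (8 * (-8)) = -2093521/29736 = -70.40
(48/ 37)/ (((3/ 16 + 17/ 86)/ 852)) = 28136448/ 9805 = 2869.60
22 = 22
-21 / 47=-0.45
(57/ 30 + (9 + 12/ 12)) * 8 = 95.20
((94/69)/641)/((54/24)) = 376/398061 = 0.00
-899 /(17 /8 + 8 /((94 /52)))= -338024 /2463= -137.24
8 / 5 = 1.60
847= 847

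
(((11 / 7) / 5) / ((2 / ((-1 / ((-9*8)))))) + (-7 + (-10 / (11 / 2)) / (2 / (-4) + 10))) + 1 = -6519461 / 1053360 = -6.19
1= 1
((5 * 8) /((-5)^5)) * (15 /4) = -6 /125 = -0.05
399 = 399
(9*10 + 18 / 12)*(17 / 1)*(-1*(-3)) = 9333 / 2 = 4666.50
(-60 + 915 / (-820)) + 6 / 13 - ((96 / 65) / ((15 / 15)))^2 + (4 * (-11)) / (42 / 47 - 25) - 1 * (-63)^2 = -287616601397 / 71368700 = -4030.01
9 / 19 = 0.47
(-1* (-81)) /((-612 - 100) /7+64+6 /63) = -1701 /790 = -2.15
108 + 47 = 155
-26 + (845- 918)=-99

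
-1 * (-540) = 540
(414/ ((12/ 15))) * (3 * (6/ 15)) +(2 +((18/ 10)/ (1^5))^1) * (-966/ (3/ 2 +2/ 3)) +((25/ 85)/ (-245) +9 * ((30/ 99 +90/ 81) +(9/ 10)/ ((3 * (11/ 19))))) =-1257688987/ 1191190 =-1055.83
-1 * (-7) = 7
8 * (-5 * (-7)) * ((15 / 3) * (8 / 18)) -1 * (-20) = 5780 / 9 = 642.22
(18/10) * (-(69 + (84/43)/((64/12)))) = -107379/860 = -124.86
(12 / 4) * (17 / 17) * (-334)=-1002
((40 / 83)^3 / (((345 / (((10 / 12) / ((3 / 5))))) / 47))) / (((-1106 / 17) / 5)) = -319600000 / 196359089031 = -0.00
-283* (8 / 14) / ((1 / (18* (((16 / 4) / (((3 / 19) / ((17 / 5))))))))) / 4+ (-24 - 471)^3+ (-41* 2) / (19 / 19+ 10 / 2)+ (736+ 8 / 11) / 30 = -46719767158 / 385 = -121350044.57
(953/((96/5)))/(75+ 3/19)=0.66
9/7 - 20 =-131/7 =-18.71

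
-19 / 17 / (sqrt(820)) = -19 * sqrt(205) / 6970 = -0.04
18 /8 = 9 /4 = 2.25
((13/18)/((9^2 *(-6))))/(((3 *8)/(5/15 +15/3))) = -13/39366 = -0.00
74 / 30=37 / 15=2.47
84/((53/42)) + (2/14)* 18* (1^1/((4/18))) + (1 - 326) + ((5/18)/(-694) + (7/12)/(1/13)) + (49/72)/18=-39915854663/166843152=-239.24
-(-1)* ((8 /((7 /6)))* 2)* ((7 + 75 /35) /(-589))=-6144 /28861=-0.21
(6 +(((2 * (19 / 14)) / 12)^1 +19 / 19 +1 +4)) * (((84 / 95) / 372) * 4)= 1027 / 8835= 0.12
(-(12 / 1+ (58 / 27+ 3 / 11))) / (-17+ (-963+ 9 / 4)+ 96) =17132 / 1047519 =0.02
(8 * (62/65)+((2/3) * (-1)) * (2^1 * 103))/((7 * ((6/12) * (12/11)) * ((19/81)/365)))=-91392642/1729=-52858.67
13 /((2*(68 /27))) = 2.58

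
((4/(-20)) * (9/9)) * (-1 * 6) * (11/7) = 1.89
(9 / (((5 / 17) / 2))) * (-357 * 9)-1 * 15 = -983253 / 5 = -196650.60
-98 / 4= -49 / 2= -24.50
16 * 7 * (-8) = -896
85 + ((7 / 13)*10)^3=529745 / 2197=241.12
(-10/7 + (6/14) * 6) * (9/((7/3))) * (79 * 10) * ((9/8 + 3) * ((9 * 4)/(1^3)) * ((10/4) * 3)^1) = 3878577.55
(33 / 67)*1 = 33 / 67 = 0.49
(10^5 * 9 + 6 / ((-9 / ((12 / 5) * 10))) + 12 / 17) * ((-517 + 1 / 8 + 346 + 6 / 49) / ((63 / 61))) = -15617343477725 / 104958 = -148796123.00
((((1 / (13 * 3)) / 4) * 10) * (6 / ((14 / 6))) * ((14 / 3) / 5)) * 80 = 160 / 13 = 12.31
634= 634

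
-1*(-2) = 2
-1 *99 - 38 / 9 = -929 / 9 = -103.22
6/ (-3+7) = 3/ 2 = 1.50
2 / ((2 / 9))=9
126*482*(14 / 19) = 850248 / 19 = 44749.89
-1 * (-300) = 300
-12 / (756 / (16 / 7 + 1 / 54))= -871 / 23814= -0.04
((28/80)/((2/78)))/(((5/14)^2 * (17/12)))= 160524/2125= 75.54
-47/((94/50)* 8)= -25/8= -3.12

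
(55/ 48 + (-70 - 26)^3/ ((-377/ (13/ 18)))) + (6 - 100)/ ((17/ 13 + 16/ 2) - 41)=243597029/ 143376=1699.01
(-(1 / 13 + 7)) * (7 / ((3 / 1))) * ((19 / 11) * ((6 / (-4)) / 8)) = 3059 / 572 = 5.35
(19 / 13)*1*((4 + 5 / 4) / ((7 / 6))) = 171 / 26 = 6.58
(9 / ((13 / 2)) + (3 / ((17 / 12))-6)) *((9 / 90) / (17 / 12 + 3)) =-3312 / 58565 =-0.06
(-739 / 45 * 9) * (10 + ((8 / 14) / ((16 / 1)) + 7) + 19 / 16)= -1508299 / 560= -2693.39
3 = 3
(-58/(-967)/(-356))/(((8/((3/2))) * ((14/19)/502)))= -0.02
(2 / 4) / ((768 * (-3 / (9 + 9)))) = -1 / 256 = -0.00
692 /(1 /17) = 11764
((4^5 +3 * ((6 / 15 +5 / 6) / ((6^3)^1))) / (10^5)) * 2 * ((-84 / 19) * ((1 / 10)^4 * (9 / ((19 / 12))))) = -0.00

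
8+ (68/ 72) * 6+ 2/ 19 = 785/ 57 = 13.77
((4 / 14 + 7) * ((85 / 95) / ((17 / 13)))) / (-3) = -221 / 133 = -1.66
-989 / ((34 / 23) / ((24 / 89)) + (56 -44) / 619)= -168964716 / 939859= -179.78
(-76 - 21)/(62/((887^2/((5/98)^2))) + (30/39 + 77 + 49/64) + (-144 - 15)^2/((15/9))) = -762262341538880/119817698114165889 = -0.01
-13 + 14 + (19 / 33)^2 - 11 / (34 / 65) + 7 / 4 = -1329079 / 74052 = -17.95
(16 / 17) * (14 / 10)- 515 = -43663 / 85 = -513.68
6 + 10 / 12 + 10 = 101 / 6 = 16.83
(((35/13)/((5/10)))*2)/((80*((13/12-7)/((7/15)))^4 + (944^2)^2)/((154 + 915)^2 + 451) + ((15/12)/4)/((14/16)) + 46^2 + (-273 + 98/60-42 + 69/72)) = 92227027603200/5964337854693528167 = 0.00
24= 24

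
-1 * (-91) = 91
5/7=0.71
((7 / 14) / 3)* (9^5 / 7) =19683 / 14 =1405.93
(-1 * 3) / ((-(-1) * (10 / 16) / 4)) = -96 / 5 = -19.20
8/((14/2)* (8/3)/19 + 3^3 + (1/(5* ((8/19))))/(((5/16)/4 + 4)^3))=13512481560/47275882073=0.29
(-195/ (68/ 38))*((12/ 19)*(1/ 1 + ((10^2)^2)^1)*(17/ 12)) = -1950195/ 2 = -975097.50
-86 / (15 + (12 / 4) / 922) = -79292 / 13833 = -5.73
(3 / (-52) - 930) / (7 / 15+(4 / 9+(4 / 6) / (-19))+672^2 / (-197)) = 1163717415 / 2867107412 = 0.41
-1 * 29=-29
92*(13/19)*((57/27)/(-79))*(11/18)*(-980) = 6446440/6399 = 1007.41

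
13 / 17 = 0.76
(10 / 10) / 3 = 1 / 3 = 0.33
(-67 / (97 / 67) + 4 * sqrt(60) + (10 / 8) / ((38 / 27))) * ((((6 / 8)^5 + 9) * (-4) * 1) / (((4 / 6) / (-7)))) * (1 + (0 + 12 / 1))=-1728165060531 / 7548928 + 2582307 * sqrt(15) / 64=-72659.29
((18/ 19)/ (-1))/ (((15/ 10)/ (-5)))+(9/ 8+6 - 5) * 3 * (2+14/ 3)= 1735/ 38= 45.66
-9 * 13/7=-117/7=-16.71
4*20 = 80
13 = 13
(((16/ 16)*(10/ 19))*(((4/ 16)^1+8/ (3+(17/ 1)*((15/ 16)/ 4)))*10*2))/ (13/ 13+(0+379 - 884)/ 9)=-187125/ 702088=-0.27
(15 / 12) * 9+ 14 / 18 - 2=361 / 36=10.03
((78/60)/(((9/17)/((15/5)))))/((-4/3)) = -221/40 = -5.52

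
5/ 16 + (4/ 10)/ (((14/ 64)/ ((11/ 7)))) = 12489/ 3920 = 3.19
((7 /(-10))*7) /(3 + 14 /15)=-147 /118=-1.25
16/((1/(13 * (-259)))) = -53872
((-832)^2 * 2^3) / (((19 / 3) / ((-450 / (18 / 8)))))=-3322675200 / 19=-174877642.11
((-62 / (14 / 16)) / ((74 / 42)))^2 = 2214144 / 1369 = 1617.34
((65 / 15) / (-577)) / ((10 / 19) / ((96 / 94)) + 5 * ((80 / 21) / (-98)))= -677768 / 28968285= -0.02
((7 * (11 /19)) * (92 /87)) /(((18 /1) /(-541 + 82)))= -60214 /551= -109.28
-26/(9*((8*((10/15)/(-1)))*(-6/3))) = -13/48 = -0.27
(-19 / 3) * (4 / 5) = -76 / 15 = -5.07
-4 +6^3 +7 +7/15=3292/15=219.47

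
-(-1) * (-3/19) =-3/19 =-0.16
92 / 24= 23 / 6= 3.83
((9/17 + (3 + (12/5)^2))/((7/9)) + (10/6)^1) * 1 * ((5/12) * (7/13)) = 121471/39780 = 3.05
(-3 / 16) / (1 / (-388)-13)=291 / 20180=0.01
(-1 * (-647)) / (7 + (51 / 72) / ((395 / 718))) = 3066780 / 39283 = 78.07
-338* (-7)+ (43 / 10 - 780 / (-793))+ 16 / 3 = 4349209 / 1830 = 2376.62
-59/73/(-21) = 59/1533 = 0.04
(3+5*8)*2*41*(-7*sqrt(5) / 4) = -12341*sqrt(5) / 2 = -13797.66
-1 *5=-5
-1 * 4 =-4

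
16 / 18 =8 / 9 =0.89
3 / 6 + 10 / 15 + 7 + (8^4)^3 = 412316860465 / 6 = 68719476744.17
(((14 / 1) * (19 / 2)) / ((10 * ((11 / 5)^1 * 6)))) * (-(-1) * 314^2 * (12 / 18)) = 6556634 / 99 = 66228.63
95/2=47.50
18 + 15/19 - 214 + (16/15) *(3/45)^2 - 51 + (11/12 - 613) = -220151159/256500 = -858.29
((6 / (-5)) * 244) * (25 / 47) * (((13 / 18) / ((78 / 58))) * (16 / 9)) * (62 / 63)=-35096960 / 239841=-146.33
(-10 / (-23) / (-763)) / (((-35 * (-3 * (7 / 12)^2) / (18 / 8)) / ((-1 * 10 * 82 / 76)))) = 44280 / 114366833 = 0.00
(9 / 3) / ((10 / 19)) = 57 / 10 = 5.70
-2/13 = -0.15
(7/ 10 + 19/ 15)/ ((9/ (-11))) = -649/ 270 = -2.40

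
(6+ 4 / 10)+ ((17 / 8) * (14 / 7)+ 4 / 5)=229 / 20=11.45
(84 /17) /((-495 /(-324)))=3024 /935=3.23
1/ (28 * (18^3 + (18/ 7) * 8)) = 1/ 163872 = 0.00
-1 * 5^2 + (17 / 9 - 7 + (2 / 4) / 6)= -1081 / 36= -30.03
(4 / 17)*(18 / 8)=0.53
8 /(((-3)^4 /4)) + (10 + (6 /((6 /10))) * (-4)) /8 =-1087 /324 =-3.35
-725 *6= -4350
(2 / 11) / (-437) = -2 / 4807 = -0.00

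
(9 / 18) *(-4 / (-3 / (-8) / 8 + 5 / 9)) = -1152 / 347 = -3.32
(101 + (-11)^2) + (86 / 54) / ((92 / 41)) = 553211 / 2484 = 222.71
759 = 759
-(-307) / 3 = 307 / 3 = 102.33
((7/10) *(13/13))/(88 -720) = -7/6320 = -0.00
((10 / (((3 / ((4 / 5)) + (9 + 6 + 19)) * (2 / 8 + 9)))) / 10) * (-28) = -448 / 5587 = -0.08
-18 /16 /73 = -9 /584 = -0.02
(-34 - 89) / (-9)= 41 / 3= 13.67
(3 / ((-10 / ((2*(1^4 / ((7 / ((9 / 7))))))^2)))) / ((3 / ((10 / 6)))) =-0.02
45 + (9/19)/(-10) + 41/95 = 8623/190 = 45.38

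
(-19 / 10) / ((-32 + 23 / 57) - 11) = 1083 / 24280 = 0.04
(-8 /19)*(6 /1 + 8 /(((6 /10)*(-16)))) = -124 /57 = -2.18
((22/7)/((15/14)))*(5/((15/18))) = 88/5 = 17.60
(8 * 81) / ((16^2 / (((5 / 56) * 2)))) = 405 / 896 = 0.45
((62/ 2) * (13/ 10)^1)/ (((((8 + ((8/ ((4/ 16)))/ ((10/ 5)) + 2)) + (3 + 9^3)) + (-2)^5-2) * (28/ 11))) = 4433/ 202720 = 0.02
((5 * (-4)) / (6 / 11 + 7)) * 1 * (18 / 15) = -264 / 83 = -3.18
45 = 45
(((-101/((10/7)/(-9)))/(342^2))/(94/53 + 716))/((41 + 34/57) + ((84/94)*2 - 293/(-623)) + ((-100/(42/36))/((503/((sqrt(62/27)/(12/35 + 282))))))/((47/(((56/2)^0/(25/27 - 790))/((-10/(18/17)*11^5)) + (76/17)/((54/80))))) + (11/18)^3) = 49614171630158392856780546007258139174687344*sqrt(186)/1346114915420254955220027657435572367840937615802389160263 + 43973819133991012044750759423189887649967933677950709/255761833929848441491805254912758749889778147002453940449970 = 0.00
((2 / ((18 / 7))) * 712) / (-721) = -712 / 927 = -0.77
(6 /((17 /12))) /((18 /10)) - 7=-79 /17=-4.65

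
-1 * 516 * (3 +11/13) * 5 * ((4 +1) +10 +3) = -178615.38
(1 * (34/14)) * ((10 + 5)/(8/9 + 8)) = 459/112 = 4.10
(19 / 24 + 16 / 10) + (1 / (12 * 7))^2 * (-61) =84073 / 35280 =2.38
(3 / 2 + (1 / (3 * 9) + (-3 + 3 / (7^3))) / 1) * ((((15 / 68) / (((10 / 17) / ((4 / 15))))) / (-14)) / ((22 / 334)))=899629 / 5704776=0.16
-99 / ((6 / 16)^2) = -704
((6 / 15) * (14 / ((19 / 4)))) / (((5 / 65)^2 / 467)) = 8839376 / 95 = 93046.06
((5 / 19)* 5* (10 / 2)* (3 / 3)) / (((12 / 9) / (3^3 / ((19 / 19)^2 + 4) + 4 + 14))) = 8775 / 76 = 115.46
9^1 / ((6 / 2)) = 3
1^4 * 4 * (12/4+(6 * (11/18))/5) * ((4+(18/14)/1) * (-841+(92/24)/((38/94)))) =-56117456/855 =-65634.45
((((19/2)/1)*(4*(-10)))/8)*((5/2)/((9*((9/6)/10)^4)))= -19000000/729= -26063.10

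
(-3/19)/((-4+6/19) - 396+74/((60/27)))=30/69613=0.00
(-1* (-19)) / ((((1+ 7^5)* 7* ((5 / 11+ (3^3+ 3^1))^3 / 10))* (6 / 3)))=2299 / 80424026200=0.00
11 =11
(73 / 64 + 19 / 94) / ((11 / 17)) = 68663 / 33088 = 2.08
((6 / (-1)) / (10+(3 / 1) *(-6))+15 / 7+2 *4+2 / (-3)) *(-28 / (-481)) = 859 / 1443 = 0.60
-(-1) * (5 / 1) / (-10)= -1 / 2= -0.50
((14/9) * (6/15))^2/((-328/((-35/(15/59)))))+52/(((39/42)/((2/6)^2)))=1590274/249075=6.38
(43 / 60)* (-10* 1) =-43 / 6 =-7.17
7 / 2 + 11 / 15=127 / 30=4.23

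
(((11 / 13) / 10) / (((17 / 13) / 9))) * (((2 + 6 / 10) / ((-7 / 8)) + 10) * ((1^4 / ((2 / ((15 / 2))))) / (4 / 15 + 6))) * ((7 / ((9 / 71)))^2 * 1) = 47743311 / 6392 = 7469.23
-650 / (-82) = 325 / 41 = 7.93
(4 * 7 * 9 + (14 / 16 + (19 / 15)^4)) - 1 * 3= 102241943 / 405000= 252.45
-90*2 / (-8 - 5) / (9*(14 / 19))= 190 / 91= 2.09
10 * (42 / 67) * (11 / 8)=1155 / 134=8.62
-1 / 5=-0.20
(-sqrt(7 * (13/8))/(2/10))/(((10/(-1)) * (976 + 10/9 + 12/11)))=99 * sqrt(182)/774736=0.00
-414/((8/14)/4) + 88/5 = -14402/5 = -2880.40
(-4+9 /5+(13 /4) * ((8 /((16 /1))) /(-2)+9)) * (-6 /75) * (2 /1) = -4.20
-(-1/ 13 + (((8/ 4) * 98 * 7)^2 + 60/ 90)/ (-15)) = 73413047/ 585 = 125492.39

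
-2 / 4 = -1 / 2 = -0.50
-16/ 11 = -1.45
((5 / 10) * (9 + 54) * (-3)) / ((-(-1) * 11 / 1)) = -189 / 22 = -8.59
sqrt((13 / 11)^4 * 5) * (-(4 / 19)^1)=-676 * sqrt(5) / 2299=-0.66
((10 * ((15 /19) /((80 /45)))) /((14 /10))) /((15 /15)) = 3.17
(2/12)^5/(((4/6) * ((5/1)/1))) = 1/25920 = 0.00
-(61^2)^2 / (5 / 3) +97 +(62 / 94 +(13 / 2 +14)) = -3904471627 / 470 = -8307386.44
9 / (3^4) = 1 / 9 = 0.11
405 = 405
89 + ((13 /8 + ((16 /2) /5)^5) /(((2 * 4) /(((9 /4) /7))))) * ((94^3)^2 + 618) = 939920327923648877 /2800000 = 335685831401.30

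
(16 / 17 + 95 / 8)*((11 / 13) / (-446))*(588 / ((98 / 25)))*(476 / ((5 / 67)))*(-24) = 1618584660 / 2899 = 558325.17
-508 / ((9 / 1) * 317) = -508 / 2853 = -0.18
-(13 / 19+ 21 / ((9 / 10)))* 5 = -6845 / 57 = -120.09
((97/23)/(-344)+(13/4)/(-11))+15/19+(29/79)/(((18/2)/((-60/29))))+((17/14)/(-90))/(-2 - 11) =213129047191/534950456040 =0.40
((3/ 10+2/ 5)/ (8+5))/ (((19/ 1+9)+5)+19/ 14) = 49/ 31265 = 0.00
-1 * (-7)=7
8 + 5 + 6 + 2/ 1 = 21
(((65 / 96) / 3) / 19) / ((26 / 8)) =0.00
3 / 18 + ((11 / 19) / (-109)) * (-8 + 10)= 1939 / 12426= 0.16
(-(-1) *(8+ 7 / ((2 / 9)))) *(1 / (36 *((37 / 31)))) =0.92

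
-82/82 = -1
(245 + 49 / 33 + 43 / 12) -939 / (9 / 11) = -118483 / 132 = -897.60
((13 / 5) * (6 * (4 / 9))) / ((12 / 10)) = 5.78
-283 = -283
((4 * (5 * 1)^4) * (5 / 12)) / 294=3125 / 882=3.54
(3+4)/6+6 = 43/6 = 7.17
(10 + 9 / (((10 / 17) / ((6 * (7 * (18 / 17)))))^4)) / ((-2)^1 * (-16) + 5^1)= 183742543354 / 23125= 7945623.50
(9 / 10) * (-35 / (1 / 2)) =-63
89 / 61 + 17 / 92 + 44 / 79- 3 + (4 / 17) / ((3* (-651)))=-11766248933 / 14719596948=-0.80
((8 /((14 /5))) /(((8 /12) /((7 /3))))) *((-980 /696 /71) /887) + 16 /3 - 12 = -36527885 /5478999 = -6.67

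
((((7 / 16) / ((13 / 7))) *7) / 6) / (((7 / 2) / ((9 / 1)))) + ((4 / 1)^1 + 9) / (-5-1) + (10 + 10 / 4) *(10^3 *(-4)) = -50001.46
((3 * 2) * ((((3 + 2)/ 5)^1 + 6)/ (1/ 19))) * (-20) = -15960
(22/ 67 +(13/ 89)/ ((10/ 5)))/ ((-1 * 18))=-4787/ 214668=-0.02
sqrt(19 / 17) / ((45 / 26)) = 26*sqrt(323) / 765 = 0.61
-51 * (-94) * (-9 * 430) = -18552780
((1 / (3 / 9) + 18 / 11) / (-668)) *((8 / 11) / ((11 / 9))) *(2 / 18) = -102 / 222277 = -0.00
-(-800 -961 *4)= 4644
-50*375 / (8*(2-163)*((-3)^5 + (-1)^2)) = -9375 / 155848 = -0.06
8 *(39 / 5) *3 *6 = 5616 / 5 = 1123.20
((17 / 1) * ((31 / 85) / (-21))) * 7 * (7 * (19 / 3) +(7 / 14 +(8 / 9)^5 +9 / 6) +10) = -117.57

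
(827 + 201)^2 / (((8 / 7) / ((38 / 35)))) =5019724 / 5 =1003944.80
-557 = -557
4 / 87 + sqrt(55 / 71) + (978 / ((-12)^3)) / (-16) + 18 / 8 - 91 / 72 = sqrt(3905) / 71 + 47549 / 44544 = 1.95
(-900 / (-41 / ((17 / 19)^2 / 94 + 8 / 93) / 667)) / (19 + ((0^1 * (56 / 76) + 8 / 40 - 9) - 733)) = -74624543625 / 38968057999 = -1.92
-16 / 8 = -2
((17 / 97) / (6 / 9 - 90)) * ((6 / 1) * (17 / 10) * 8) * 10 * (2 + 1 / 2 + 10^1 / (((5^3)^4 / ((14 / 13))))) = -16510254197562 / 4125341796875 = -4.00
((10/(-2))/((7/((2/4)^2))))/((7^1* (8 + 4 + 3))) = -1/588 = -0.00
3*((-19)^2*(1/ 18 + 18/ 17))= 123101/ 102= 1206.87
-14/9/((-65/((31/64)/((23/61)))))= 13237/430560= 0.03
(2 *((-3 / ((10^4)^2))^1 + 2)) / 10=199999997 / 500000000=0.40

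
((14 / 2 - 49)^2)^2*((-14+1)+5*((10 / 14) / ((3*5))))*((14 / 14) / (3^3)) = -1470784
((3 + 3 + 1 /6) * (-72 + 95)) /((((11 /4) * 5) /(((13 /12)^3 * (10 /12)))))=1869647 /171072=10.93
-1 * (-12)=12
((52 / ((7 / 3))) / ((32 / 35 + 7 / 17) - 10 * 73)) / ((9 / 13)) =-57460 / 1300683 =-0.04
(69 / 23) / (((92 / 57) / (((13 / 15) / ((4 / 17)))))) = 12597 / 1840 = 6.85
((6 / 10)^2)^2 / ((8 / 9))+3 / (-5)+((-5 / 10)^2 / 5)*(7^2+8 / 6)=30937 / 15000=2.06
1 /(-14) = -1 /14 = -0.07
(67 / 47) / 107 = 67 / 5029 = 0.01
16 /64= 0.25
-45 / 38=-1.18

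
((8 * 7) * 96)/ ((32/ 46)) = 7728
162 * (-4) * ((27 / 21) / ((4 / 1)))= -1458 / 7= -208.29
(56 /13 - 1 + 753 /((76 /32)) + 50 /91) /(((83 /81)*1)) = 3457161 /11039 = 313.18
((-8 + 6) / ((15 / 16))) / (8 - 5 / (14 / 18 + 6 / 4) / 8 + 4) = -5248 / 28845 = -0.18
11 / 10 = 1.10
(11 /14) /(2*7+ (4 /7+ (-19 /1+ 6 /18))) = -33 /172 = -0.19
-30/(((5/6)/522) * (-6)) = 3132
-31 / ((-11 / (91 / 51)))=2821 / 561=5.03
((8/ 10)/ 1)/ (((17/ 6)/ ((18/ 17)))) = 432/ 1445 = 0.30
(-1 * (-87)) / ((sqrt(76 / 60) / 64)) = 5568 * sqrt(285) / 19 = 4947.30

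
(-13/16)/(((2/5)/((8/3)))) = -65/12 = -5.42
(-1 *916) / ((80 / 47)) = -10763 / 20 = -538.15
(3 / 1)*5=15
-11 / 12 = -0.92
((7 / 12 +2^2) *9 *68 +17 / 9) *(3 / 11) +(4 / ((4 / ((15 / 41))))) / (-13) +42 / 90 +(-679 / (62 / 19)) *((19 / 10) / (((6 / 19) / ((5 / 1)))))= -119821880807 / 21810360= -5493.81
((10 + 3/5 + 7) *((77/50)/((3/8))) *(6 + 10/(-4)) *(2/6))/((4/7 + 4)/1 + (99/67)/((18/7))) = 88982432/5430375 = 16.39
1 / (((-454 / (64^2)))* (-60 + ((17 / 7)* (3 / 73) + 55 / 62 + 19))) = 64884736 / 287766765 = 0.23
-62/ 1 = -62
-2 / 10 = -1 / 5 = -0.20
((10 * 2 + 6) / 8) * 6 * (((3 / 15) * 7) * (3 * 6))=2457 / 5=491.40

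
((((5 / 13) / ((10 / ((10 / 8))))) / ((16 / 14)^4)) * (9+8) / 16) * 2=204085 / 3407872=0.06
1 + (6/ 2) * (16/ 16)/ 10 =13/ 10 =1.30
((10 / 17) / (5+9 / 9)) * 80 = 400 / 51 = 7.84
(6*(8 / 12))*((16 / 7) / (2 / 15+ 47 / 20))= 3840 / 1043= 3.68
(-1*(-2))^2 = 4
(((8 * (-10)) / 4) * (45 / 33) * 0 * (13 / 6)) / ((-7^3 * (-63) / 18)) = 0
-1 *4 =-4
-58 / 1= -58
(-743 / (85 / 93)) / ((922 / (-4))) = 138198 / 39185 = 3.53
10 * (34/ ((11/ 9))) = 3060/ 11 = 278.18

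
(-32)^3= -32768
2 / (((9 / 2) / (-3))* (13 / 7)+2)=-28 / 11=-2.55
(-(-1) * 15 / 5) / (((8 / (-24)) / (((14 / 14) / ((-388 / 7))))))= 63 / 388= 0.16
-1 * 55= -55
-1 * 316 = -316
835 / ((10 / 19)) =3173 / 2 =1586.50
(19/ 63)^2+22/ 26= 48352/ 51597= 0.94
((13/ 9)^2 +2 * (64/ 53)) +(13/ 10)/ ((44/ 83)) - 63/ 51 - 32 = -26.28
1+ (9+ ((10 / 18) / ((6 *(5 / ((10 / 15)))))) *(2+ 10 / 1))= 274 / 27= 10.15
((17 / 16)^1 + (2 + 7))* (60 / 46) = 105 / 8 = 13.12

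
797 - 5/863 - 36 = 656738/863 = 760.99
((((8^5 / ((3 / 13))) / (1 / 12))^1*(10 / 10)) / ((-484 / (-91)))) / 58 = 19382272 / 3509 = 5523.59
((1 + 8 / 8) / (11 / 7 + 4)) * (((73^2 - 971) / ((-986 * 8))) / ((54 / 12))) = -15253 / 346086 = -0.04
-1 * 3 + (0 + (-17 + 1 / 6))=-119 / 6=-19.83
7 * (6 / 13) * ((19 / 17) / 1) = 798 / 221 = 3.61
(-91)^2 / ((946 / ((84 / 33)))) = 115934 / 5203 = 22.28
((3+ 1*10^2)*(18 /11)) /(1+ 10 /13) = 24102 /253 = 95.26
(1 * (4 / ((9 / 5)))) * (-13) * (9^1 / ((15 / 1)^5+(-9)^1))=-0.00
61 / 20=3.05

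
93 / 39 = 31 / 13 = 2.38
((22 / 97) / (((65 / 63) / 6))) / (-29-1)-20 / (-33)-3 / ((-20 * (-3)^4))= 21120787 / 37451700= 0.56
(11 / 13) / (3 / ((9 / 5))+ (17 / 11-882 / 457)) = 165891 / 251368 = 0.66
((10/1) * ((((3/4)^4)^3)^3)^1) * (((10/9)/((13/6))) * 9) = 11257097647274934075/7673845534663173472256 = 0.00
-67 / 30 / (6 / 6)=-67 / 30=-2.23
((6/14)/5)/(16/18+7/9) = 9/175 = 0.05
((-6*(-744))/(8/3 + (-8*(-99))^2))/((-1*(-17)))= 1674/3998825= 0.00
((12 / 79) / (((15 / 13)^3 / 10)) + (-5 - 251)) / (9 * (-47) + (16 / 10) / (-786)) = 593799944 / 984970815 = 0.60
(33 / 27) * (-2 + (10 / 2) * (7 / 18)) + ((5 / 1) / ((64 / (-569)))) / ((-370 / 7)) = 0.77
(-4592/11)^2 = 21086464/121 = 174268.30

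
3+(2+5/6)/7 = 143/42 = 3.40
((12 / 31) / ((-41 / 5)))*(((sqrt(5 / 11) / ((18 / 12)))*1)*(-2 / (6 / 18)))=240*sqrt(55) / 13981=0.13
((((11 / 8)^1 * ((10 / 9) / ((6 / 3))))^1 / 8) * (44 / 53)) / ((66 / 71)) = 3905 / 45792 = 0.09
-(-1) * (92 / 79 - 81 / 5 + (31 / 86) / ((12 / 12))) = -498509 / 33970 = -14.67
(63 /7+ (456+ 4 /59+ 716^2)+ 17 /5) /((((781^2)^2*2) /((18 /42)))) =227057577 /768288250440865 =0.00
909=909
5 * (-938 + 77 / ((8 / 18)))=-15295 / 4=-3823.75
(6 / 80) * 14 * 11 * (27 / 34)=6237 / 680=9.17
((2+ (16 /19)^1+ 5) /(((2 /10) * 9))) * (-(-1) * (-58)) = -43210 /171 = -252.69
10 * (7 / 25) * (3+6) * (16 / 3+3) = 210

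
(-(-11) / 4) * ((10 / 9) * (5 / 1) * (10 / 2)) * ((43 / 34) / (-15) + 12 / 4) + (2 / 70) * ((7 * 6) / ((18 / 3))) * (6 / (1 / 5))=419941 / 1836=228.73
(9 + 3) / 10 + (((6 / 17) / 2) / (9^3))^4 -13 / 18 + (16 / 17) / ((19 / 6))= 42881627914293943 / 55331746791624990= 0.77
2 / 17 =0.12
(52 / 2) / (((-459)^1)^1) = -26 / 459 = -0.06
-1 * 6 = -6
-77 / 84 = -0.92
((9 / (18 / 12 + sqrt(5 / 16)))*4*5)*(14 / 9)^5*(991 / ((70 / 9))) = 101451.47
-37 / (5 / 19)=-703 / 5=-140.60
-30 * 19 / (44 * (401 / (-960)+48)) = -136800 / 502469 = -0.27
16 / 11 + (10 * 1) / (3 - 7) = -23 / 22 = -1.05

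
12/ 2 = 6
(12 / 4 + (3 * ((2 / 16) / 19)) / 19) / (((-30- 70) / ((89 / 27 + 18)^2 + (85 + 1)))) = -2215007 / 136800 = -16.19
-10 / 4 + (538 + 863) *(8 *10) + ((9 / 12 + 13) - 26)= 448261 / 4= 112065.25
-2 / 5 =-0.40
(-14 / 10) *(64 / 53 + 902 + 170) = -1502.49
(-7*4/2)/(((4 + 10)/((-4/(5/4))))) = 16/5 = 3.20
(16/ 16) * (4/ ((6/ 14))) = 28/ 3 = 9.33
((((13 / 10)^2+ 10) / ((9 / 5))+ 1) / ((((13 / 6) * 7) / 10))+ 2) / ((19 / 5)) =9475 / 5187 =1.83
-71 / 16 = -4.44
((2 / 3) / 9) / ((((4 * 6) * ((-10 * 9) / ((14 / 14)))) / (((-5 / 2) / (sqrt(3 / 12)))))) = 1 / 5832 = 0.00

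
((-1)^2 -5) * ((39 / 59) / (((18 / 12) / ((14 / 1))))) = -1456 / 59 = -24.68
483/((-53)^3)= -483/148877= -0.00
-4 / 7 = -0.57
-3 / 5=-0.60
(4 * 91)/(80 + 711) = 52/113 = 0.46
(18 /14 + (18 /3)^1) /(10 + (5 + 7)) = 51 /154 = 0.33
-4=-4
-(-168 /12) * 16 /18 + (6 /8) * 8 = 166 /9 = 18.44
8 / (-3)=-8 / 3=-2.67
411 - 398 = 13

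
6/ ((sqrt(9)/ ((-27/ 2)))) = -27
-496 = -496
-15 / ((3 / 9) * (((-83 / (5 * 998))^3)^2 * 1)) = -694729575168615045000000 / 326940373369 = -2124942747234.56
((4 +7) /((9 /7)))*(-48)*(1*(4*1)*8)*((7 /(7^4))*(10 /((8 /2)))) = -14080 /147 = -95.78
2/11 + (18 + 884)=902.18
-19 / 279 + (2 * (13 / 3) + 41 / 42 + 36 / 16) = 92375 / 7812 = 11.82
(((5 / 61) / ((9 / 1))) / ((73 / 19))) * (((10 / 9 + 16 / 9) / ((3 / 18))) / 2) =2470 / 120231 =0.02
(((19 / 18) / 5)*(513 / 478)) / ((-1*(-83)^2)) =-1083 / 32929420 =-0.00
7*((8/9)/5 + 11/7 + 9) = 3386/45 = 75.24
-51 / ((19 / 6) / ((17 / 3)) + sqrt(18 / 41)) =1350786 / 6007 - 176868 *sqrt(82) / 6007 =-41.75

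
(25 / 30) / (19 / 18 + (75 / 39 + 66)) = 195 / 16141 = 0.01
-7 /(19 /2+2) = -14 /23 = -0.61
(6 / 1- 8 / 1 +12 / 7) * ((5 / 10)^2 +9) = -37 / 14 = -2.64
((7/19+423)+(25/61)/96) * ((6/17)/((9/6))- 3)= -2213988533/1891488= -1170.50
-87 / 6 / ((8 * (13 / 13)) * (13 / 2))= -29 / 104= -0.28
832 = 832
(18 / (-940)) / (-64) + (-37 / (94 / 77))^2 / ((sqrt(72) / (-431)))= 9 / 30080- 3498341231 *sqrt(2) / 106032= -46659.51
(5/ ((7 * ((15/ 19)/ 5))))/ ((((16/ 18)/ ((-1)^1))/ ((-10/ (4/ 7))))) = 1425/ 16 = 89.06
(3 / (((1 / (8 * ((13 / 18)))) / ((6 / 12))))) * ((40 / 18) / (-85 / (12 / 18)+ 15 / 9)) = -208 / 1359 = -0.15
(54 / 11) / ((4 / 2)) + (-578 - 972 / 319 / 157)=-28826015 / 50083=-575.56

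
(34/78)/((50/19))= 323/1950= 0.17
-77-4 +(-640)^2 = 409519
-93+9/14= -1293/14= -92.36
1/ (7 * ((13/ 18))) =18/ 91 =0.20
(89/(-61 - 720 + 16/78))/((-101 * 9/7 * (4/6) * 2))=8099/12302204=0.00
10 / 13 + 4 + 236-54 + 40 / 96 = 29201 / 156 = 187.19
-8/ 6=-4/ 3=-1.33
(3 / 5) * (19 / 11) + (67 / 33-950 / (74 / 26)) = -183548 / 555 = -330.72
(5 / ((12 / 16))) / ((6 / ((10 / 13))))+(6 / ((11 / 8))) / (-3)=-772 / 1287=-0.60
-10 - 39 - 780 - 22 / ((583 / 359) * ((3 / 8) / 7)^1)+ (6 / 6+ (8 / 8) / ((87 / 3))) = -4983781 / 4611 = -1080.85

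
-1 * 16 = -16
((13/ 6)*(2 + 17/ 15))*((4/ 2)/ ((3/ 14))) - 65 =-221/ 135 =-1.64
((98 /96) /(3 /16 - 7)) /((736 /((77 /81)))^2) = -290521 /1162180058112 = -0.00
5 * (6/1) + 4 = 34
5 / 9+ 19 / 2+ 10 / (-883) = 159643 / 15894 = 10.04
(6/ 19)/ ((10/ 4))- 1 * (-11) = 1057/ 95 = 11.13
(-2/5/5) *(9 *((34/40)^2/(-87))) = 867/145000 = 0.01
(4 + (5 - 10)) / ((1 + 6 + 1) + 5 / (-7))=-7 / 51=-0.14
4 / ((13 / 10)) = 40 / 13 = 3.08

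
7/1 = 7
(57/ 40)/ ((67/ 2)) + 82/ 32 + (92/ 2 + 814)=4623563/ 5360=862.61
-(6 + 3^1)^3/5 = -729/5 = -145.80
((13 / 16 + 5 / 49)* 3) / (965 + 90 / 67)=144117 / 50760080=0.00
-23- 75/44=-1087/44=-24.70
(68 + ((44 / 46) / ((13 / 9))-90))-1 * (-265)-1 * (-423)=199332 / 299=666.66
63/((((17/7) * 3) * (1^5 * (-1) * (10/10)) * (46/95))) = -17.86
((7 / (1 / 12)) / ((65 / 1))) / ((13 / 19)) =1596 / 845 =1.89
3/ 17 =0.18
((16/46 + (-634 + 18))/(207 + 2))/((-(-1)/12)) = -169920/4807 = -35.35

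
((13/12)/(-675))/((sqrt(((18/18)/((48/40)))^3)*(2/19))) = -247*sqrt(30)/67500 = -0.02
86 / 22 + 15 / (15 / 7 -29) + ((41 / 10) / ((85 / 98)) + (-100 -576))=-667.92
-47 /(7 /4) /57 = -188 /399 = -0.47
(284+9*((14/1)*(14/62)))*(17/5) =164662/155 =1062.34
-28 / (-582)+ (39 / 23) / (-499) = 149329 / 3339807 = 0.04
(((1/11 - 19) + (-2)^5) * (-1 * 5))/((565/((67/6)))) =18760/3729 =5.03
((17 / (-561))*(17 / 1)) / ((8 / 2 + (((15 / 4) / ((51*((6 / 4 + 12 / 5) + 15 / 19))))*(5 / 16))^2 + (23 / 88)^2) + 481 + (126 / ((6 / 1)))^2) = -121028649984 / 217568612488897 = -0.00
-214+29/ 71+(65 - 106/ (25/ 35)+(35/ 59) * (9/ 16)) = -99415983/ 335120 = -296.66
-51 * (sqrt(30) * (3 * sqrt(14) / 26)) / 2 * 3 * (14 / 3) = -1071 * sqrt(105) / 13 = -844.19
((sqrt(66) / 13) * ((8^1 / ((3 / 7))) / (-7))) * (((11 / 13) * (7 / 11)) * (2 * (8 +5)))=-112 * sqrt(66) / 39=-23.33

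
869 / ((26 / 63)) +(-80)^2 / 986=27073471 / 12818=2112.14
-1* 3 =-3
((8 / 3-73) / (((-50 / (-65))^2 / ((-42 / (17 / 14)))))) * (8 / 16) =1747291 / 850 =2055.64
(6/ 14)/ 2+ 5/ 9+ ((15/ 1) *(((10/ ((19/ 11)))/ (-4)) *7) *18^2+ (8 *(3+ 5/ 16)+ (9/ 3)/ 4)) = -235624441/ 4788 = -49211.45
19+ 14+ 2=35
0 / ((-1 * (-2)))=0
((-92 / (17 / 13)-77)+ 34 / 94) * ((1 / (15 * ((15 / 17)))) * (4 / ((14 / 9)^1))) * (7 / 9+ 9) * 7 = -20670496 / 10575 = -1954.66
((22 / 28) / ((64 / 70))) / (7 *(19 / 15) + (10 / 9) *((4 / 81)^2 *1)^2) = 106540634475 / 1099241886656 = 0.10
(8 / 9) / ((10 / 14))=56 / 45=1.24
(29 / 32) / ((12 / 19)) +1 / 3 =679 / 384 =1.77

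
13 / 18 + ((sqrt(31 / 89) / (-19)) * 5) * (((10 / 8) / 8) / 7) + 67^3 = 5413747 / 18 - 25 * sqrt(2759) / 378784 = 300763.72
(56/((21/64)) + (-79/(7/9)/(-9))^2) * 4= 175244/147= 1192.14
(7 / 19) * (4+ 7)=77 / 19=4.05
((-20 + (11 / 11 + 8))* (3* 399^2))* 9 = -47282697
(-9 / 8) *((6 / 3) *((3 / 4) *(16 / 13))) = -27 / 13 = -2.08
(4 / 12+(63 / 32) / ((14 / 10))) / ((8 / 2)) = 167 / 384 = 0.43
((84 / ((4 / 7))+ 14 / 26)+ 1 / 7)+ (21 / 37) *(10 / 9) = 1498099 / 10101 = 148.31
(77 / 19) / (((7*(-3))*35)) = -11 / 1995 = -0.01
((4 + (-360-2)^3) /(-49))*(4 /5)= 189751696 /245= 774496.72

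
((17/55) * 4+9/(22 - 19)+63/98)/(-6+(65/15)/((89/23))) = -1003119/1003310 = -1.00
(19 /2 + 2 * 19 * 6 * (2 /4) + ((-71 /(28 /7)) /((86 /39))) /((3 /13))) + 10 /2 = 32205 /344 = 93.62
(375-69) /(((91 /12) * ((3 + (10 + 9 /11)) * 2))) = 5049 /3458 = 1.46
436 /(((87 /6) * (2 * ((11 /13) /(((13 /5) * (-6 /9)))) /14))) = -2063152 /4785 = -431.17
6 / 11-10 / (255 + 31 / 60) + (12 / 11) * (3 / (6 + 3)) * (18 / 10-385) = -10642714 / 76655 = -138.84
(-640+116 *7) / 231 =172 / 231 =0.74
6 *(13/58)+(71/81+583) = 1374685/2349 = 585.22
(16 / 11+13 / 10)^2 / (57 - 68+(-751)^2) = 91809 / 6824279000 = 0.00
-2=-2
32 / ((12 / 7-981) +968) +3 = 13 / 79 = 0.16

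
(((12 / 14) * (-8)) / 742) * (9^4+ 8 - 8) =-157464 / 2597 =-60.63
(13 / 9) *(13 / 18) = 169 / 162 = 1.04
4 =4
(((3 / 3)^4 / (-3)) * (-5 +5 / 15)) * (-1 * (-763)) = 10682 / 9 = 1186.89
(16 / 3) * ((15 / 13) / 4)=20 / 13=1.54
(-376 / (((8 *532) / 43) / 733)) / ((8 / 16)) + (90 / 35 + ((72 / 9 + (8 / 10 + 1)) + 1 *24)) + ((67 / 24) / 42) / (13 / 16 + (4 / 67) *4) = -5532.71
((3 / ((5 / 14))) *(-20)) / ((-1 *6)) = 28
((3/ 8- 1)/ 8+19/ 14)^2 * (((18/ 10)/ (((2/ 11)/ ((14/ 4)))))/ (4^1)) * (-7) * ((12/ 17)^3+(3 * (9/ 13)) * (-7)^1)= 29452164251103/ 20928593920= 1407.27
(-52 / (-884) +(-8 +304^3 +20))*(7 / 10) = 19666133.24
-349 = -349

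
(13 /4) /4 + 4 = 77 /16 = 4.81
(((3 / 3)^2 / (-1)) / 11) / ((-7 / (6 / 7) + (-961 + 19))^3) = 216 / 2038195358111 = 0.00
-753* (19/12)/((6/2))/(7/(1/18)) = -4769/1512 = -3.15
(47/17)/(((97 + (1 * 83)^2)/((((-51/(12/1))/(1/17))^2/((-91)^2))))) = 230911/925617056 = 0.00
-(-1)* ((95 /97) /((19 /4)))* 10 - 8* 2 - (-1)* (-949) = -93405 /97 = -962.94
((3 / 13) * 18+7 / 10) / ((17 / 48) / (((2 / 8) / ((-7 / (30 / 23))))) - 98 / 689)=-1203948 / 1921073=-0.63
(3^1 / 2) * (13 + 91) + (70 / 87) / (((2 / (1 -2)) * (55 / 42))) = 49666 / 319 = 155.69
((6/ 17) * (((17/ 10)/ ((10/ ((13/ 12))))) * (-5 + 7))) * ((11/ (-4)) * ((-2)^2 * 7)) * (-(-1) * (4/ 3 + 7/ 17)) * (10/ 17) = -89089/ 8670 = -10.28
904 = 904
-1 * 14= -14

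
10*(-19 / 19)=-10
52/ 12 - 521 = -1550/ 3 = -516.67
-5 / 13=-0.38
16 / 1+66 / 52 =449 / 26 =17.27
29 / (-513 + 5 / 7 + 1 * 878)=203 / 2560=0.08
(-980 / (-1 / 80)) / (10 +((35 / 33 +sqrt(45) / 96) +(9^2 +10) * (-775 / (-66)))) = 18877535846400 / 259956480191 - 546416640 * sqrt(5) / 259956480191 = 72.61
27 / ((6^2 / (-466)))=-699 / 2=-349.50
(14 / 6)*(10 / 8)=35 / 12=2.92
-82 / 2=-41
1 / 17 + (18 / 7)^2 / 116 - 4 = -93830 / 24157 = -3.88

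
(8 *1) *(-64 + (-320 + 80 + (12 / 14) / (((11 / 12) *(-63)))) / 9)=-3518656 / 4851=-725.35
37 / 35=1.06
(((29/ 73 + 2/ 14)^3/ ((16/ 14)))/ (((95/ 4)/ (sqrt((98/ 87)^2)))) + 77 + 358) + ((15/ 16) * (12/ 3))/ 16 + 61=34037897462053/ 68591477440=496.24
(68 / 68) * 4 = 4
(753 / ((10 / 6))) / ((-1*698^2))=-2259 / 2436020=-0.00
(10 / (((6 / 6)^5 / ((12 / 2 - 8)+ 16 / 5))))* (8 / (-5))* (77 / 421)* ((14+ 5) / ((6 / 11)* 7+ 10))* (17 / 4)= -43197 / 2105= -20.52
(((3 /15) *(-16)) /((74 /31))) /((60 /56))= -3472 /2775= -1.25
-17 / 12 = -1.42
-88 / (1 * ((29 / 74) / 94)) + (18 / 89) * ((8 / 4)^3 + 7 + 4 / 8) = -54471301 / 2581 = -21104.73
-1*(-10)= 10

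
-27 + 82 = 55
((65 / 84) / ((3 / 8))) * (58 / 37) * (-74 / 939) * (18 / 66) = -15080 / 216909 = -0.07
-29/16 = -1.81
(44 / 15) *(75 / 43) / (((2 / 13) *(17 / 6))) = 8580 / 731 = 11.74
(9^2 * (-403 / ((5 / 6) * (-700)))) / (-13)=-4.30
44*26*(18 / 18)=1144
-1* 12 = -12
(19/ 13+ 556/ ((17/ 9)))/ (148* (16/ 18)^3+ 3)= 47658375/ 17229823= 2.77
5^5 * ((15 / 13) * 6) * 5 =1406250 / 13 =108173.08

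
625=625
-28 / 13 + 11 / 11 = -15 / 13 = -1.15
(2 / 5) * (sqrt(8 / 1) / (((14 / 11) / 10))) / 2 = 22 * sqrt(2) / 7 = 4.44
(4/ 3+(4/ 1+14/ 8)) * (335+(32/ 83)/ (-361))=853193705/ 359556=2372.91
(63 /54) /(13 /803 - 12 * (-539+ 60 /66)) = 5621 /31110342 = 0.00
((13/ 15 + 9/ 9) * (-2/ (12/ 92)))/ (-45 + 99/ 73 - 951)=94024/ 3267405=0.03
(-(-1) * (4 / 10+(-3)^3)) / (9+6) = -133 / 75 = -1.77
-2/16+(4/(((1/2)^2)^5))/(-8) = -4097/8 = -512.12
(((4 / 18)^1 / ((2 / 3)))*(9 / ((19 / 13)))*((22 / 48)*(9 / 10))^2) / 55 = 3861 / 608000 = 0.01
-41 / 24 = -1.71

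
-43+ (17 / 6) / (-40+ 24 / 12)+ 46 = 667 / 228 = 2.93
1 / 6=0.17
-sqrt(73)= -8.54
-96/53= -1.81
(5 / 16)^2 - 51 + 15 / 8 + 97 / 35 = -414453 / 8960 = -46.26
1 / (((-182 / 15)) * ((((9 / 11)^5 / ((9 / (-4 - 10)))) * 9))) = 805255 / 50152284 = 0.02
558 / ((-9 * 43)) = -62 / 43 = -1.44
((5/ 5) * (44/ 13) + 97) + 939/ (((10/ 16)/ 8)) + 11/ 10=12120.68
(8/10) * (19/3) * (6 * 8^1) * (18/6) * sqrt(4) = 7296/5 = 1459.20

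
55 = 55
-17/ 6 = -2.83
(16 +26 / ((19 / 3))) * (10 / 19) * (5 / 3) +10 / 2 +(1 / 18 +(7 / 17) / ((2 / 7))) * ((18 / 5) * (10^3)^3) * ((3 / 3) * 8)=793622400416755 / 18411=43105882375.58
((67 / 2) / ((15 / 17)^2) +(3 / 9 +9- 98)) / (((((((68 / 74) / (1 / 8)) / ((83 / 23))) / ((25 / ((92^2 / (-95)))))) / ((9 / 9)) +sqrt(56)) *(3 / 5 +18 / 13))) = -2840515816739940625 *sqrt(14) / 203458922155659384- 1288861329763836400 / 25432365269457423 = -102.92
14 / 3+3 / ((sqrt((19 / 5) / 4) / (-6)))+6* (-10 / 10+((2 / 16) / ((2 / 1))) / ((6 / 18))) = -36* sqrt(95) / 19 - 5 / 24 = -18.68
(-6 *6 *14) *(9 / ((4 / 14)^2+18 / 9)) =-2179.06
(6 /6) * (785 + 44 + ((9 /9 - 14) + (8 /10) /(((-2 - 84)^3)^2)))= 412658579838721 /505709043920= 816.00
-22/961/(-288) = 11/138384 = 0.00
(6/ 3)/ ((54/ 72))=8/ 3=2.67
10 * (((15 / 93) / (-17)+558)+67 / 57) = 167967860 / 30039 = 5591.66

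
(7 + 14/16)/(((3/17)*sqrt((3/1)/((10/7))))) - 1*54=-54 + 17*sqrt(210)/8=-23.21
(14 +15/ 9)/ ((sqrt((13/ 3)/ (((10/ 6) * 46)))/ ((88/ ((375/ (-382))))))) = -1579952 * sqrt(2990)/ 14625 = -5907.23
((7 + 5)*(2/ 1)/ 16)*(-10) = -15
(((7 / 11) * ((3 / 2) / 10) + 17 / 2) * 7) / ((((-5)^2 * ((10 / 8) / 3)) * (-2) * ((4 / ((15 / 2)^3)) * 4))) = -76.15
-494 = -494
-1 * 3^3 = -27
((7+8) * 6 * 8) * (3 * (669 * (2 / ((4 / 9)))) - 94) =6435000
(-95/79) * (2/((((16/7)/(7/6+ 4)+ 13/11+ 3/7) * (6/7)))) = -6479/4740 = -1.37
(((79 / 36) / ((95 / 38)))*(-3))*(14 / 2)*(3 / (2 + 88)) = -0.61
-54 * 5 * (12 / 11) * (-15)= 48600 / 11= 4418.18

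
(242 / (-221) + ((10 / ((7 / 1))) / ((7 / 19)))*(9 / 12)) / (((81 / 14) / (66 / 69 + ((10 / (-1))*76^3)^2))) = 1933823004342003902 / 320229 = 6038875318419.02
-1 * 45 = -45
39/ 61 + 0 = 39/ 61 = 0.64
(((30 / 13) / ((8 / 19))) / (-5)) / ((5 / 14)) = -399 / 130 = -3.07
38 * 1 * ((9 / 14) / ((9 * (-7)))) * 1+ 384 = 18797 / 49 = 383.61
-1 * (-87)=87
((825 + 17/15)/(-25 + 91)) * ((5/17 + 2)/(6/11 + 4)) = 40274/6375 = 6.32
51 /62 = 0.82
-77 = -77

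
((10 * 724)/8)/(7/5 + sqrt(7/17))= 76925/94 - 22625 * sqrt(119)/658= 443.26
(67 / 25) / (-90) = -67 / 2250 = -0.03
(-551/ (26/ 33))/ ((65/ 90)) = -968.33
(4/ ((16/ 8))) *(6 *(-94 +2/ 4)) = -1122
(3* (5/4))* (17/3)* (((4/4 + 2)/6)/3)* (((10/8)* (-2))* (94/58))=-19975/1392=-14.35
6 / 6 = 1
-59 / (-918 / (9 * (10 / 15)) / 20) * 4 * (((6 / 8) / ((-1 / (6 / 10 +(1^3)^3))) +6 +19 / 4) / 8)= 11269 / 306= 36.83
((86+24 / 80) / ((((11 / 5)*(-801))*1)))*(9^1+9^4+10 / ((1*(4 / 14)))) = -5700115 / 17622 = -323.47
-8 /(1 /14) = -112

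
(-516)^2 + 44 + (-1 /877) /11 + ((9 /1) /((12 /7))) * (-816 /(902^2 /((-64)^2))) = 47499459628977 /178382677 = 266278.43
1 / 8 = 0.12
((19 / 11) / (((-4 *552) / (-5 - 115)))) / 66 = 95 / 66792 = 0.00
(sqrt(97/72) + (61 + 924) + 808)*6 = sqrt(194)/2 + 10758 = 10764.96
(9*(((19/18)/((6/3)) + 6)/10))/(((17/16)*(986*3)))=47/25143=0.00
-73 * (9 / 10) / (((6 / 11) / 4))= -2409 / 5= -481.80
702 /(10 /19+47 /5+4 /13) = 288990 /4213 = 68.59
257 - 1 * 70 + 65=252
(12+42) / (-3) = -18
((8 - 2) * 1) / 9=2 / 3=0.67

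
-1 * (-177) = 177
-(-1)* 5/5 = 1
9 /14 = 0.64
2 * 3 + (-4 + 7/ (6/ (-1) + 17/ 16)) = 46/ 79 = 0.58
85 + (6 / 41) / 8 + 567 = 106931 / 164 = 652.02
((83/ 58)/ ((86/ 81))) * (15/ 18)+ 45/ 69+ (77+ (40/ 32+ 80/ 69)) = 55883063/ 688344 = 81.18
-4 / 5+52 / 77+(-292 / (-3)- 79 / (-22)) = 232847 / 2310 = 100.80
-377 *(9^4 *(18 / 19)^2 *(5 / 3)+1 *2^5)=-1340043484 / 361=-3712031.81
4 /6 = 2 /3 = 0.67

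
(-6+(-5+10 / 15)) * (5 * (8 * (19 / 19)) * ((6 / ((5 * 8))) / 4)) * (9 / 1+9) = -279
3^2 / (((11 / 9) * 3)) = 27 / 11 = 2.45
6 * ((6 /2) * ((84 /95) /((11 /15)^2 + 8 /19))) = 68040 /4099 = 16.60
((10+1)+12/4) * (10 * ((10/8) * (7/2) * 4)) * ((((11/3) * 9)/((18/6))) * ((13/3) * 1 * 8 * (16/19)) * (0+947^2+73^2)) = 40456198182400/57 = 709757862849.12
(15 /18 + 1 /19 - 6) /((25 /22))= -6413 /1425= -4.50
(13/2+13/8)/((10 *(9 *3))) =13/432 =0.03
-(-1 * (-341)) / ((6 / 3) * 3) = -341 / 6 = -56.83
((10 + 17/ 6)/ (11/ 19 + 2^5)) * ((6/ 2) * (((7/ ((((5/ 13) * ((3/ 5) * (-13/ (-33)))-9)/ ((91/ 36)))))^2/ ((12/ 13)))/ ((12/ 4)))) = 388919531/ 231040512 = 1.68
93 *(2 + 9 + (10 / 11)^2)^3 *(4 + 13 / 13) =1362610885815 / 1771561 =769158.32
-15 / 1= -15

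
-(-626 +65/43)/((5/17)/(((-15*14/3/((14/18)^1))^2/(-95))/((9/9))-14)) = -860960886/4085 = -210761.54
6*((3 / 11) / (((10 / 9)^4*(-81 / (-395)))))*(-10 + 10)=0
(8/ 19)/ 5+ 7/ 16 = 793/ 1520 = 0.52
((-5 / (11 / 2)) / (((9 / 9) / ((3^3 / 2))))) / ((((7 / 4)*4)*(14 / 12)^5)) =-1049760 / 1294139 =-0.81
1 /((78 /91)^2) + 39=1453 /36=40.36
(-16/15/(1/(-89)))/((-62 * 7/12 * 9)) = -2848/9765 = -0.29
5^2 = 25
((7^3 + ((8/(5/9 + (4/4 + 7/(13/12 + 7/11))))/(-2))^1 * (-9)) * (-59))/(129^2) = -118471705/95635827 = -1.24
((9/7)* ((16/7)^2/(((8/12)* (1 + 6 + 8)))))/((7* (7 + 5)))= 96/12005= 0.01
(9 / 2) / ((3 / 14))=21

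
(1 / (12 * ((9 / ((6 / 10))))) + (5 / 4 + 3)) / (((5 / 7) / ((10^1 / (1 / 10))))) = 5362 / 9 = 595.78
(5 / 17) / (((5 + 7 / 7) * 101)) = 5 / 10302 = 0.00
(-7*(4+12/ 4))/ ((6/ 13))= -637/ 6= -106.17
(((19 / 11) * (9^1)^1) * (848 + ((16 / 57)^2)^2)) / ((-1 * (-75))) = 8951554384 / 50928075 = 175.77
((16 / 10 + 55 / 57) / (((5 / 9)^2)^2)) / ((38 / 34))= 27177849 / 1128125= 24.09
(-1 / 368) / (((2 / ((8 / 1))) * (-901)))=1 / 82892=0.00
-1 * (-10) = 10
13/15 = 0.87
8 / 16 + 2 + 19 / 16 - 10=-101 / 16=-6.31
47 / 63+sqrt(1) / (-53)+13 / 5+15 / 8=694801 / 133560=5.20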